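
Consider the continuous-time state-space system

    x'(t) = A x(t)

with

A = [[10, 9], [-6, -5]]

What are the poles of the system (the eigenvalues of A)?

1, 4

det(sI - A) = s^2 - (tr A)s + det A, with tr A = 10 + (-5) = 5 and det A = 10·(-5) - 9·(-6) = -50 - (-54) = 4.
So p(s) = det(sI - A) = s^2 - 5s + 4.
Factor s^2 - 5s + 4: two numbers with sum 5 and product 4 are 4 and 1, so s^2 - 5s + 4 = (s - 4)(s - 1).
Hence p(s) = (s - 4) (s - 1), with roots 1, 4.
At least one eigenvalue has non-negative real part, so the system is not asymptotically stable.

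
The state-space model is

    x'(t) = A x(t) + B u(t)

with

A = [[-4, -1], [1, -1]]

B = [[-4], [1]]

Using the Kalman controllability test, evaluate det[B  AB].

AB = [[15], [-5]]
Controllability matrix C = [B  AB] = [[-4, 15], [1, -5]]
det(C) = (-4)·(-5) - 15·1 = 20 - 15 = 5
Since det(C) ≠ 0, rank(C) = 2 and the system is completely controllable.

5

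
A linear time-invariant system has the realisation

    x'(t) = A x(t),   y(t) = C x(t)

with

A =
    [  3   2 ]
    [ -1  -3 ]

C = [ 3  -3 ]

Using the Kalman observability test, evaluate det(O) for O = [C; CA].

CA = [[12, 15]]
Observability matrix O = [C; CA] = [[3, -3], [12, 15]]
det(O) = 3·15 - (-3)·12 = 45 - (-36) = 81
Since det(O) ≠ 0, rank(O) = 2 and the system is completely observable.

81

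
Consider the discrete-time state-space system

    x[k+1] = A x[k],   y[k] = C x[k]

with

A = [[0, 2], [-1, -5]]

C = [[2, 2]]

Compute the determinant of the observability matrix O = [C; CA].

-8

CA = [[-2, -6]]
Observability matrix O = [C; CA] = [[2, 2], [-2, -6]]
det(O) = 2·(-6) - 2·(-2) = -12 - (-4) = -8
Since det(O) ≠ 0, rank(O) = 2 and the system is completely observable.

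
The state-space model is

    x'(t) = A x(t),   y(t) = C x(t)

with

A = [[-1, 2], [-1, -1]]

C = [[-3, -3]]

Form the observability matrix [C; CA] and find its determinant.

CA = [[6, -3]]
Observability matrix O = [C; CA] = [[-3, -3], [6, -3]]
det(O) = (-3)·(-3) - (-3)·6 = 9 - (-18) = 27
Since det(O) ≠ 0, rank(O) = 2 and the system is completely observable.

27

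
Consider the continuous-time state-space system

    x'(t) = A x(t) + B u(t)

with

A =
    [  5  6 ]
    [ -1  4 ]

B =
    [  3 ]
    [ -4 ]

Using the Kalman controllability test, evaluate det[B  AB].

AB = [[-9], [-19]]
Controllability matrix C = [B  AB] = [[3, -9], [-4, -19]]
det(C) = 3·(-19) - (-9)·(-4) = -57 - 36 = -93
Since det(C) ≠ 0, rank(C) = 2 and the system is completely controllable.

-93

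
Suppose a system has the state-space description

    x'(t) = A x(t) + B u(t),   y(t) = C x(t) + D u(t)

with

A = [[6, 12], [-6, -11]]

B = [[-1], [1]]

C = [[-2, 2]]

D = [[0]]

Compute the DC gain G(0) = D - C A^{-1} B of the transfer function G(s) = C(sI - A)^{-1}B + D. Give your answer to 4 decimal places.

-0.3333

G(0) = C(-A)^{-1}B + D = -C A^{-1} B + D.
det A = 6, so A^{-1} = (1/6)·adj(A) = [[-11/6, -2], [1, 1]]
A^{-1} B = [-1/6, 0]^T
C A^{-1} B = 1/3
G(0) = D - C A^{-1} B = 0 - (1/3) = -1/3 ≈ -0.3333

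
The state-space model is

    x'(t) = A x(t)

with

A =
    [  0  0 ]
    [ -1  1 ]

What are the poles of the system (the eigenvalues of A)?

0, 1

det(sI - A) = s^2 - (tr A)s + det A, with tr A = 0 + 1 = 1 and det A = 0·1 - 0·(-1) = 0 - 0 = 0.
So p(s) = det(sI - A) = s^2 - s.
Factor s^2 - s: two numbers with sum 1 and product 0 are 1 and 0, so s^2 - s = s(s - 1).
Hence p(s) = s (s - 1), with roots 0, 1.
At least one eigenvalue has non-negative real part, so the system is not asymptotically stable.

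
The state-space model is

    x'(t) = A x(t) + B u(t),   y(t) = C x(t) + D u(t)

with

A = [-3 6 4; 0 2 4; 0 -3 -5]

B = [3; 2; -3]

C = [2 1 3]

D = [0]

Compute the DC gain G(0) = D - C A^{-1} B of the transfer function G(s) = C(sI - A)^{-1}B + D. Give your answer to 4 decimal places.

-3.0000

G(0) = C(-A)^{-1}B + D = -C A^{-1} B + D.
det A = -6, so A^{-1} = (1/-6)·adj(A) = [[-1/3, -3, -8/3], [0, -5/2, -2], [0, 3/2, 1]]
A^{-1} B = [1, 1, 0]^T
C A^{-1} B = 3
G(0) = D - C A^{-1} B = 0 - (3) = -3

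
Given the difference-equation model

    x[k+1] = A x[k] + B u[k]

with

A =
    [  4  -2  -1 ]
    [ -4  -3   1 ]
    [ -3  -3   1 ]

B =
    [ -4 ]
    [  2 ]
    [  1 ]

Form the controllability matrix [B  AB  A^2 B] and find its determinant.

AB = [[-21], [11], [7]]
A^2B = [[-113], [58], [37]]
Controllability matrix C = [B  AB  A^2B] = [[-4, -21, -113], [2, 11, 58], [1, 7, 37]]
Expanding along the first row, det(C) = (-4)·(11·37 - 58·7) - (-21)·(2·37 - 58·1) + (-113)·(2·7 - 11·1) = (-4)·1 - (-21)·16 + (-113)·3 = -7
Since det(C) ≠ 0, rank(C) = 3 and the system is completely controllable.

-7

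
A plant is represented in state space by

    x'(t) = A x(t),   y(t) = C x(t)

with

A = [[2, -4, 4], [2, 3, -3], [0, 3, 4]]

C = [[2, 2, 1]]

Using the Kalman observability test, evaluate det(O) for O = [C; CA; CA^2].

CA = [[8, 1, 6]]
CA^2 = [[18, -11, 53]]
Observability matrix O = [C; CA; CA^2] = [[2, 2, 1], [8, 1, 6], [18, -11, 53]]
Expanding along the first row, det(O) = 2·(1·53 - 6·(-11)) - 2·(8·53 - 6·18) + 1·(8·(-11) - 1·18) = 2·119 - 2·316 + 1·(-106) = -500
Since det(O) ≠ 0, rank(O) = 3 and the system is completely observable.

-500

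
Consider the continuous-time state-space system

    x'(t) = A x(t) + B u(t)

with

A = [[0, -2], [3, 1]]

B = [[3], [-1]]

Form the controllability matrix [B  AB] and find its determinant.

AB = [[2], [8]]
Controllability matrix C = [B  AB] = [[3, 2], [-1, 8]]
det(C) = 3·8 - 2·(-1) = 24 - (-2) = 26
Since det(C) ≠ 0, rank(C) = 2 and the system is completely controllable.

26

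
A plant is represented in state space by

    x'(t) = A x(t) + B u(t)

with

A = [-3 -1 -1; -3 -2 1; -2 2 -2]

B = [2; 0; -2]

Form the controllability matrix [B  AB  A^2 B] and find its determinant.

AB = [[-4], [-8], [0]]
A^2B = [[20], [28], [-8]]
Controllability matrix C = [B  AB  A^2B] = [[2, -4, 20], [0, -8, 28], [-2, 0, -8]]
Expanding along the first row, det(C) = 2·((-8)·(-8) - 28·0) - (-4)·(0·(-8) - 28·(-2)) + 20·(0·0 - (-8)·(-2)) = 2·64 - (-4)·56 + 20·(-16) = 32
Since det(C) ≠ 0, rank(C) = 3 and the system is completely controllable.

32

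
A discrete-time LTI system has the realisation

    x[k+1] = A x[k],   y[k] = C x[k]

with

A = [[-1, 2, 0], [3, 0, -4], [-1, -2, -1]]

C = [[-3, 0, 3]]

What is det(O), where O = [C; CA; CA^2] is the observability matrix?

CA = [[0, -12, -3]]
CA^2 = [[-33, 6, 51]]
Observability matrix O = [C; CA; CA^2] = [[-3, 0, 3], [0, -12, -3], [-33, 6, 51]]
Expanding along the first row, det(O) = (-3)·((-12)·51 - (-3)·6) - 0·(0·51 - (-3)·(-33)) + 3·(0·6 - (-12)·(-33)) = (-3)·(-594) - 0·(-99) + 3·(-396) = 594
Since det(O) ≠ 0, rank(O) = 3 and the system is completely observable.

594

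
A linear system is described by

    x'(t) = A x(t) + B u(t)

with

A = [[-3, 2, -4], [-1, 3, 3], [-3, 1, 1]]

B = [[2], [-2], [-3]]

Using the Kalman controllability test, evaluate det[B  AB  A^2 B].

-472

AB = [[2], [-17], [-11]]
A^2B = [[4], [-86], [-34]]
Controllability matrix C = [B  AB  A^2B] = [[2, 2, 4], [-2, -17, -86], [-3, -11, -34]]
Expanding along the first row, det(C) = 2·((-17)·(-34) - (-86)·(-11)) - 2·((-2)·(-34) - (-86)·(-3)) + 4·((-2)·(-11) - (-17)·(-3)) = 2·(-368) - 2·(-190) + 4·(-29) = -472
Since det(C) ≠ 0, rank(C) = 3 and the system is completely controllable.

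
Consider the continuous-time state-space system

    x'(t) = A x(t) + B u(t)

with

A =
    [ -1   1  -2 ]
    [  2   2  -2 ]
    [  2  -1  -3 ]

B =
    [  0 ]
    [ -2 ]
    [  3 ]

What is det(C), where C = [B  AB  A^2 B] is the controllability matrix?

AB = [[-8], [-10], [-7]]
A^2B = [[12], [-22], [15]]
Controllability matrix C = [B  AB  A^2B] = [[0, -8, 12], [-2, -10, -22], [3, -7, 15]]
Expanding along the first row, det(C) = 0·((-10)·15 - (-22)·(-7)) - (-8)·((-2)·15 - (-22)·3) + 12·((-2)·(-7) - (-10)·3) = 0·(-304) - (-8)·36 + 12·44 = 816
Since det(C) ≠ 0, rank(C) = 3 and the system is completely controllable.

816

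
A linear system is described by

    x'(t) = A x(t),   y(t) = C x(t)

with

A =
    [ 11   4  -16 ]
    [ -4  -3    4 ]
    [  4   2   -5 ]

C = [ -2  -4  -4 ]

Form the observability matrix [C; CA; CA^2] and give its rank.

2

CA = [[-22, -4, 36]]
CA^2 = [[-82, -4, 156]]
Observability matrix O = [C; CA; CA^2] = [[-2, -4, -4], [-22, -4, 36], [-82, -4, 156]]
The columns c1, c2, c3 of O are linearly dependent: 2·c1 - 2·c2 + c3 = 0 (check each entry), so rank(O) ≤ 2.
The 2×2 minor from rows 1, 2, columns 1, 2 is (-2)·(-4) - (-4)·(-22) = 8 - 88 = -80 ≠ 0, so rank(O) = 2.
rank(O) = 2 < n = 3, so the pair (A, C) is not completely observable.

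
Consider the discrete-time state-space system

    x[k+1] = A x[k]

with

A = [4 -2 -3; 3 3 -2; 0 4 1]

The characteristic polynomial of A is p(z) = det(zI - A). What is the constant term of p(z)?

Expand det(zI - A) for the 3×3 matrix.
p(z) = z^3 - 8z^2 + 33z - 14.
(Check: constant term = det(-A) = (-1)^3 det A = -14; coefficient of z^2 = -tr A = -8.)
The constant term is -14.

-14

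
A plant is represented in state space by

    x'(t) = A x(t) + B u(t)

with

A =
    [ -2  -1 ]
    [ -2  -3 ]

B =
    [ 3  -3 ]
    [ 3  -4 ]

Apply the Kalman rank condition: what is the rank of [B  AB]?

AB = [[-9, 10], [-15, 18]]
Controllability matrix C = [B  AB] = [[3, -3, -9, 10], [3, -4, -15, 18]]
Take the 2×2 submatrix of C formed by columns 1, 2: [[3, -3], [3, -4]]. Its determinant is 3·(-4) - (-3)·3 = -12 - (-9) = -3 ≠ 0.
So rank(C) ≥ 2; since C has 2 rows, rank(C) = 2.
rank(C) = 2 = n, so the pair (A, B) is completely controllable.

2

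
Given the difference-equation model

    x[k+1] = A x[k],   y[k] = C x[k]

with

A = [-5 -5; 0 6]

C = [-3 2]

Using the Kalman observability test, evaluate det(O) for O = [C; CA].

-111

CA = [[15, 27]]
Observability matrix O = [C; CA] = [[-3, 2], [15, 27]]
det(O) = (-3)·27 - 2·15 = -81 - 30 = -111
Since det(O) ≠ 0, rank(O) = 2 and the system is completely observable.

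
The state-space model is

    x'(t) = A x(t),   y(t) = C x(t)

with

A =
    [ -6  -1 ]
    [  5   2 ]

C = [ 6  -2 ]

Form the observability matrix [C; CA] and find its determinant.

CA = [[-46, -10]]
Observability matrix O = [C; CA] = [[6, -2], [-46, -10]]
det(O) = 6·(-10) - (-2)·(-46) = -60 - 92 = -152
Since det(O) ≠ 0, rank(O) = 2 and the system is completely observable.

-152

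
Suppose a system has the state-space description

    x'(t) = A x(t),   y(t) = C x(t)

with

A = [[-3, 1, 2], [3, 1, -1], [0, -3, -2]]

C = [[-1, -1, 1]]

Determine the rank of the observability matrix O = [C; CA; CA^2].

3

CA = [[0, -5, -3]]
CA^2 = [[-15, 4, 11]]
Observability matrix O = [C; CA; CA^2] = [[-1, -1, 1], [0, -5, -3], [-15, 4, 11]]
det(O) = (-1)·((-5)·11 - (-3)·4) - (-1)·(0·11 - (-3)·(-15)) + 1·(0·4 - (-5)·(-15)) = (-1)·(-43) - (-1)·(-45) + 1·(-75) = -77 ≠ 0, so rank(O) = 3.
rank(O) = 3 = n, so the pair (A, C) is completely observable.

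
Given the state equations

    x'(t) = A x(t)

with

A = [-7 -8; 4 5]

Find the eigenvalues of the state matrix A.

det(sI - A) = s^2 - (tr A)s + det A, with tr A = (-7) + 5 = -2 and det A = (-7)·5 - (-8)·4 = -35 - (-32) = -3.
So p(s) = det(sI - A) = s^2 + 2s - 3.
Factor s^2 + 2s - 3: two numbers with sum -2 and product -3 are 1 and -3, so s^2 + 2s - 3 = (s - 1)(s + 3).
Hence p(s) = (s - 1) (s + 3), with roots -3, 1.
At least one eigenvalue has non-negative real part, so the system is not asymptotically stable.

-3, 1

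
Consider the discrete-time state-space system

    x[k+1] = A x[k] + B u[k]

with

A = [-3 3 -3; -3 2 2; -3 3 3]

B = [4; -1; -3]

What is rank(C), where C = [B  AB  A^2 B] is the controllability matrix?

AB = [[-6], [-20], [-24]]
A^2B = [[30], [-70], [-114]]
Controllability matrix C = [B  AB  A^2B] = [[4, -6, 30], [-1, -20, -70], [-3, -24, -114]]
det(C) = 4·((-20)·(-114) - (-70)·(-24)) - (-6)·((-1)·(-114) - (-70)·(-3)) + 30·((-1)·(-24) - (-20)·(-3)) = 4·600 - (-6)·(-96) + 30·(-36) = 744 ≠ 0, so rank(C) = 3.
rank(C) = 3 = n, so the pair (A, B) is completely controllable.

3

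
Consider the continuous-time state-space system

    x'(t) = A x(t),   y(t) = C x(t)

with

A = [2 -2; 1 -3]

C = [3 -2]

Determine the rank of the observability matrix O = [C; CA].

2

CA = [[4, 0]]
Observability matrix O = [C; CA] = [[3, -2], [4, 0]]
det(O) = 3·0 - (-2)·4 = 0 - (-8) = 8 ≠ 0, so rank(O) = 2.
rank(O) = 2 = n, so the pair (A, C) is completely observable.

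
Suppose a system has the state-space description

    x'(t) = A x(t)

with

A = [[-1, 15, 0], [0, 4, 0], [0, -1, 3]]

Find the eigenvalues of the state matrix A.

det(sI - A) = s^3 - (tr A)s^2 + (M11 + M22 + M33)s - det A, where Mii is the 2×2 principal minor of A obtained by deleting row i and column i.
tr A = (-1) + 4 + 3 = 6; M11 = 4·3 - 0·(-1) = 12 - 0 = 12; M22 = (-1)·3 - 0·0 = -3 - 0 = -3; M33 = (-1)·4 - 15·0 = -4 - 0 = -4; sum of minors = 5.
det A = (-1)·(4·3 - 0·(-1)) - 15·(0·3 - 0·0) + 0·(0·(-1) - 4·0) = (-1)·12 - 15·0 + 0·0 = -12.
So p(s) = det(sI - A) = s^3 - 6s^2 + 5s + 12.
Rational-root test: any integer root divides 12. Testing small divisors, s = -1 works: p(-1) = -1 + (-6) + (-5) + 12 = 0, so (s + 1) is a factor.
Dividing, p(s) = (s + 1)(s^2 - 7s + 12).
Factor s^2 - 7s + 12: two numbers with sum 7 and product 12 are 4 and 3, so s^2 - 7s + 12 = (s - 4)(s - 3).
Hence p(s) = (s - 4) (s - 3) (s + 1), with roots -1, 3, 4.
At least one eigenvalue has non-negative real part, so the system is not asymptotically stable.

-1, 3, 4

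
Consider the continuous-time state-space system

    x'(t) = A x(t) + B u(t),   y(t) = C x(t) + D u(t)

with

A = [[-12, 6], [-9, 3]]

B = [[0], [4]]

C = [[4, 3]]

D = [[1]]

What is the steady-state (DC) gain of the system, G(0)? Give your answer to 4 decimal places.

G(0) = C(-A)^{-1}B + D = -C A^{-1} B + D.
det A = 18, so A^{-1} = (1/18)·adj(A) = [[1/6, -1/3], [1/2, -2/3]]
A^{-1} B = [-4/3, -8/3]^T
C A^{-1} B = -40/3
G(0) = D - C A^{-1} B = 1 - (-40/3) = 43/3 ≈ 14.3333

14.3333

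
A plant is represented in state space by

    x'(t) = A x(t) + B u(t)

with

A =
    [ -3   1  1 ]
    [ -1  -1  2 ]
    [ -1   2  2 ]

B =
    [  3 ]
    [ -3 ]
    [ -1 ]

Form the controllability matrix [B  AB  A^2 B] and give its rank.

AB = [[-13], [-2], [-11]]
A^2B = [[26], [-7], [-13]]
Controllability matrix C = [B  AB  A^2B] = [[3, -13, 26], [-3, -2, -7], [-1, -11, -13]]
det(C) = 3·((-2)·(-13) - (-7)·(-11)) - (-13)·((-3)·(-13) - (-7)·(-1)) + 26·((-3)·(-11) - (-2)·(-1)) = 3·(-51) - (-13)·32 + 26·31 = 1069 ≠ 0, so rank(C) = 3.
rank(C) = 3 = n, so the pair (A, B) is completely controllable.

3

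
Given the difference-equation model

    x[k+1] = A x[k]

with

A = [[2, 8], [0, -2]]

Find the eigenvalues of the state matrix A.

det(zI - A) = z^2 - (tr A)z + det A, with tr A = 2 + (-2) = 0 and det A = 2·(-2) - 8·0 = -4 - 0 = -4.
So p(z) = det(zI - A) = z^2 - 4.
Factor z^2 - 4: two numbers with sum 0 and product -4 are 2 and -2, so z^2 - 4 = (z - 2)(z + 2).
Hence p(z) = (z - 2) (z + 2), with roots -2, 2.

-2, 2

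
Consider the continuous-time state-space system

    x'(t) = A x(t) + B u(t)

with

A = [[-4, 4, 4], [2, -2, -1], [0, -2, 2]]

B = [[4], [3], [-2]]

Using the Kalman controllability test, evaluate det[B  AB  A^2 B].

-3392

AB = [[-12], [4], [-10]]
A^2B = [[24], [-22], [-28]]
Controllability matrix C = [B  AB  A^2B] = [[4, -12, 24], [3, 4, -22], [-2, -10, -28]]
Expanding along the first row, det(C) = 4·(4·(-28) - (-22)·(-10)) - (-12)·(3·(-28) - (-22)·(-2)) + 24·(3·(-10) - 4·(-2)) = 4·(-332) - (-12)·(-128) + 24·(-22) = -3392
Since det(C) ≠ 0, rank(C) = 3 and the system is completely controllable.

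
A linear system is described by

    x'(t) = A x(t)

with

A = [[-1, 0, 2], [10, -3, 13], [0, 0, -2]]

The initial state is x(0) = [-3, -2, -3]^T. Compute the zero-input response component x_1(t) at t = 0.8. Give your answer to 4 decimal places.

det(sI - A) = s^3 - (tr A)s^2 + (M11 + M22 + M33)s - det A, where Mii is the 2×2 principal minor of A obtained by deleting row i and column i.
tr A = (-1) + (-3) + (-2) = -6; M11 = (-3)·(-2) - 13·0 = 6 - 0 = 6; M22 = (-1)·(-2) - 2·0 = 2 - 0 = 2; M33 = (-1)·(-3) - 0·10 = 3 - 0 = 3; sum of minors = 11.
det A = (-1)·((-3)·(-2) - 13·0) - 0·(10·(-2) - 13·0) + 2·(10·0 - (-3)·0) = (-1)·6 - 0·(-20) + 2·0 = -6.
So p(s) = det(sI - A) = s^3 + 6s^2 + 11s + 6.
Rational-root test: any integer root divides 6. Testing small divisors, s = -1 works: p(-1) = -1 + 6 + (-11) + 6 = 0, so (s + 1) is a factor.
Dividing, p(s) = (s + 1)(s^2 + 5s + 6).
Factor s^2 + 5s + 6: two numbers with sum -5 and product 6 are -2 and -3, so s^2 + 5s + 6 = (s + 2)(s + 3).
Hence p(s) = (s + 1) (s + 2) (s + 3), with roots -3, -2, -1.
The eigenvalues -3, -2, -1 are distinct and real, so A is diagonalisable and x(t) = e^{At} x(0) = V diag(e^{λ_i t}) V^{-1} x(0), where the columns of V are the eigenvectors.
λ = -3: A - (-3)I = [[2, 0, 2], [10, 0, 13], [0, 0, 1]]. v must be orthogonal to every row; (row 1) × (row 2) = [0, -6, 0], so take v_1 = [0, -1, 0]^T.
λ = -2: A - (-2)I = [[1, 0, 2], [10, -1, 13], [0, 0, 0]]. v must be orthogonal to every row; (row 1) × (row 2) = [2, 7, -1], so take v_2 = [-2, -7, 1]^T.
λ = -1: A - (-1)I = [[0, 0, 2], [10, -2, 13], [0, 0, -1]]. v must be orthogonal to every row; (row 1) × (row 2) = [4, 20, 0], so take v_3 = [-1, -5, 0]^T.
V = [v_1 v_2 v_3] = [[0, -2, -1], [-1, -7, -5], [0, 1, 0]] has det V = 1, so V^{-1} = adj(V)/det V = [[5, -1, 3], [0, 0, 1], [-1, 0, -2]].
Modal coordinates z(0) = V^{-1} x(0): 5·(-3) + (-1)·(-2) + 3·(-3) = -22; 0·(-3) + 0·(-2) + 1·(-3) = -3; (-1)·(-3) + 0·(-2) + (-2)·(-3) = 9; so z(0) = [-22, -3, 9]^T.
x_1(t) = Σ_i (v_i)_1 · z_i(0) · e^{λ_i t} (row 1 of V times the modal terms).
x_1(0.8) = 0·(-22)·e^{-3·0.8} + (-2)·(-3)·e^{-2·0.8} + (-1)·9·e^{-1·0.8} = 0·0.090718 + 6·0.201897 + (-9)·0.449329 = -2.8326.

-2.8326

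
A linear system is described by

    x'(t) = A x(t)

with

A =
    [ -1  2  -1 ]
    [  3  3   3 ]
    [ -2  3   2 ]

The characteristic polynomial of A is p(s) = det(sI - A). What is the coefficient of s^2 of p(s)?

-4

Expand det(sI - A) for the 3×3 matrix.
p(s) = s^3 - 4s^2 - 16s + 36.
(Check: constant term = det(-A) = (-1)^3 det A = 36; coefficient of s^2 = -tr A = -4.)
The coefficient of s^2 is -4.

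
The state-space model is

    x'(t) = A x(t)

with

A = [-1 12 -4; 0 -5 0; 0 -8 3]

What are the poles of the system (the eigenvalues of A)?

-5, -1, 3

det(sI - A) = s^3 - (tr A)s^2 + (M11 + M22 + M33)s - det A, where Mii is the 2×2 principal minor of A obtained by deleting row i and column i.
tr A = (-1) + (-5) + 3 = -3; M11 = (-5)·3 - 0·(-8) = -15 - 0 = -15; M22 = (-1)·3 - (-4)·0 = -3 - 0 = -3; M33 = (-1)·(-5) - 12·0 = 5 - 0 = 5; sum of minors = -13.
det A = (-1)·((-5)·3 - 0·(-8)) - 12·(0·3 - 0·0) + (-4)·(0·(-8) - (-5)·0) = (-1)·(-15) - 12·0 + (-4)·0 = 15.
So p(s) = det(sI - A) = s^3 + 3s^2 - 13s - 15.
Rational-root test: any integer root divides -15. Testing small divisors, s = -1 works: p(-1) = -1 + 3 + 13 + (-15) = 0, so (s + 1) is a factor.
Dividing, p(s) = (s + 1)(s^2 + 2s - 15).
Factor s^2 + 2s - 15: two numbers with sum -2 and product -15 are 3 and -5, so s^2 + 2s - 15 = (s - 3)(s + 5).
Hence p(s) = (s - 3) (s + 1) (s + 5), with roots -5, -1, 3.
At least one eigenvalue has non-negative real part, so the system is not asymptotically stable.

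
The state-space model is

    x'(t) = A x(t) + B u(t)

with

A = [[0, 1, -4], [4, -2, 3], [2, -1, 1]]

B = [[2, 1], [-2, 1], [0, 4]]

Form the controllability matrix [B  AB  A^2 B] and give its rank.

AB = [[-2, -15], [12, 14], [6, 5]]
A^2B = [[-12, -6], [-14, -73], [-10, -39]]
Controllability matrix C = [B  AB  A^2B] = [[2, 1, -2, -15, -12, -6], [-2, 1, 12, 14, -14, -73], [0, 4, 6, 5, -10, -39]]
Take the 3×3 submatrix of C formed by columns 1, 2, 3: [[2, 1, -2], [-2, 1, 12], [0, 4, 6]]. Its determinant is 2·(1·6 - 12·4) - 1·((-2)·6 - 12·0) + (-2)·((-2)·4 - 1·0) = 2·(-42) - 1·(-12) + (-2)·(-8) = -56 ≠ 0.
So rank(C) ≥ 3; since C has 3 rows, rank(C) = 3.
rank(C) = 3 = n, so the pair (A, B) is completely controllable.

3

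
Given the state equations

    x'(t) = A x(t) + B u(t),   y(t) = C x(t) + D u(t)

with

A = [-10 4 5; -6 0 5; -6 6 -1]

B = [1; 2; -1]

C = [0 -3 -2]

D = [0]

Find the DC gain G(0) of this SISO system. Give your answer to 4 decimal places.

-4.0000

G(0) = C(-A)^{-1}B + D = -C A^{-1} B + D.
det A = -24, so A^{-1} = (1/-24)·adj(A) = [[5/4, -17/12, -5/6], [3/2, -5/3, -5/6], [3/2, -3/2, -1]]
A^{-1} B = [-3/4, -1, -1/2]^T
C A^{-1} B = 4
G(0) = D - C A^{-1} B = 0 - (4) = -4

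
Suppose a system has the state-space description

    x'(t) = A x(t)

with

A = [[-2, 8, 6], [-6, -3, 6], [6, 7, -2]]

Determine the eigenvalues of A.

det(sI - A) = s^3 - (tr A)s^2 + (M11 + M22 + M33)s - det A, where Mii is the 2×2 principal minor of A obtained by deleting row i and column i.
tr A = (-2) + (-3) + (-2) = -7; M11 = (-3)·(-2) - 6·7 = 6 - 42 = -36; M22 = (-2)·(-2) - 6·6 = 4 - 36 = -32; M33 = (-2)·(-3) - 8·(-6) = 6 - (-48) = 54; sum of minors = -14.
det A = (-2)·((-3)·(-2) - 6·7) - 8·((-6)·(-2) - 6·6) + 6·((-6)·7 - (-3)·6) = (-2)·(-36) - 8·(-24) + 6·(-24) = 120.
So p(s) = det(sI - A) = s^3 + 7s^2 - 14s - 120.
Rational-root test: any integer root divides -120. Testing small divisors, s = 4 works: p(4) = 64 + 112 + (-56) + (-120) = 0, so (s - 4) is a factor.
Dividing, p(s) = (s - 4)(s^2 + 11s + 30).
Factor s^2 + 11s + 30: two numbers with sum -11 and product 30 are -5 and -6, so s^2 + 11s + 30 = (s + 5)(s + 6).
Hence p(s) = (s - 4) (s + 5) (s + 6), with roots -6, -5, 4.
At least one eigenvalue has non-negative real part, so the system is not asymptotically stable.

-6, -5, 4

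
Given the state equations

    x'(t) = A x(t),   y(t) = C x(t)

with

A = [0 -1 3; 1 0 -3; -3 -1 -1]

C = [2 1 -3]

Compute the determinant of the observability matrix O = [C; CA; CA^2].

CA = [[10, 1, 6]]
CA^2 = [[-17, -16, 21]]
Observability matrix O = [C; CA; CA^2] = [[2, 1, -3], [10, 1, 6], [-17, -16, 21]]
Expanding along the first row, det(O) = 2·(1·21 - 6·(-16)) - 1·(10·21 - 6·(-17)) + (-3)·(10·(-16) - 1·(-17)) = 2·117 - 1·312 + (-3)·(-143) = 351
Since det(O) ≠ 0, rank(O) = 3 and the system is completely observable.

351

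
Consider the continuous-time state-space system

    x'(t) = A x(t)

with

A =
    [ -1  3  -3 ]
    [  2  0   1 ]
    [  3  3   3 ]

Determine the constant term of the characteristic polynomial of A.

Expand det(sI - A) for the 3×3 matrix.
p(s) = s^3 - 2s^2 - 3s + 24.
(Check: constant term = det(-A) = (-1)^3 det A = 24; coefficient of s^2 = -tr A = -2.)
The constant term is 24.

24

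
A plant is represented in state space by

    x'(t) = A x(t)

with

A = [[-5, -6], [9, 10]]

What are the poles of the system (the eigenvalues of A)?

1, 4

det(sI - A) = s^2 - (tr A)s + det A, with tr A = (-5) + 10 = 5 and det A = (-5)·10 - (-6)·9 = -50 - (-54) = 4.
So p(s) = det(sI - A) = s^2 - 5s + 4.
Factor s^2 - 5s + 4: two numbers with sum 5 and product 4 are 4 and 1, so s^2 - 5s + 4 = (s - 4)(s - 1).
Hence p(s) = (s - 4) (s - 1), with roots 1, 4.
At least one eigenvalue has non-negative real part, so the system is not asymptotically stable.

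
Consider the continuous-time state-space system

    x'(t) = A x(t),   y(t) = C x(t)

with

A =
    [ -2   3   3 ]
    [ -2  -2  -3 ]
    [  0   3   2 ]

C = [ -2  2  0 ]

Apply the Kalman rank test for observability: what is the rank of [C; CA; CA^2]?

CA = [[0, -10, -12]]
CA^2 = [[20, -16, 6]]
Observability matrix O = [C; CA; CA^2] = [[-2, 2, 0], [0, -10, -12], [20, -16, 6]]
det(O) = (-2)·((-10)·6 - (-12)·(-16)) - 2·(0·6 - (-12)·20) + 0·(0·(-16) - (-10)·20) = (-2)·(-252) - 2·240 + 0·200 = 24 ≠ 0, so rank(O) = 3.
rank(O) = 3 = n, so the pair (A, C) is completely observable.

3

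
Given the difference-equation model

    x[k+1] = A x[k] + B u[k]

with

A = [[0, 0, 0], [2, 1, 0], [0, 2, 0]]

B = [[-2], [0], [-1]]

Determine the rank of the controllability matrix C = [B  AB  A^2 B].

AB = [[0], [-4], [0]]
A^2B = [[0], [-4], [-8]]
Controllability matrix C = [B  AB  A^2B] = [[-2, 0, 0], [0, -4, -4], [-1, 0, -8]]
det(C) = (-2)·((-4)·(-8) - (-4)·0) - 0·(0·(-8) - (-4)·(-1)) + 0·(0·0 - (-4)·(-1)) = (-2)·32 - 0·(-4) + 0·(-4) = -64 ≠ 0, so rank(C) = 3.
rank(C) = 3 = n, so the pair (A, B) is completely controllable.

3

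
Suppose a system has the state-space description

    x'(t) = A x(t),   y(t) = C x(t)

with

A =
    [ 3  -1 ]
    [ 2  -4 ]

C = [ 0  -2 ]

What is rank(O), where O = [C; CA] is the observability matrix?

2

CA = [[-4, 8]]
Observability matrix O = [C; CA] = [[0, -2], [-4, 8]]
det(O) = 0·8 - (-2)·(-4) = 0 - 8 = -8 ≠ 0, so rank(O) = 2.
rank(O) = 2 = n, so the pair (A, C) is completely observable.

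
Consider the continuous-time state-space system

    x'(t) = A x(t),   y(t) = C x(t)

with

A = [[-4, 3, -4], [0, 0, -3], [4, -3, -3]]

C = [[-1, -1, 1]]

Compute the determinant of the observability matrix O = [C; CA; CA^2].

-252

CA = [[8, -6, 4]]
CA^2 = [[-16, 12, -26]]
Observability matrix O = [C; CA; CA^2] = [[-1, -1, 1], [8, -6, 4], [-16, 12, -26]]
Expanding along the first row, det(O) = (-1)·((-6)·(-26) - 4·12) - (-1)·(8·(-26) - 4·(-16)) + 1·(8·12 - (-6)·(-16)) = (-1)·108 - (-1)·(-144) + 1·0 = -252
Since det(O) ≠ 0, rank(O) = 3 and the system is completely observable.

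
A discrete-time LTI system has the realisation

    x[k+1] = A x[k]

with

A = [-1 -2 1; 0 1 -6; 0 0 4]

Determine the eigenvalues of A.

-1, 1, 4

det(zI - A) = z^3 - (tr A)z^2 + (M11 + M22 + M33)z - det A, where Mii is the 2×2 principal minor of A obtained by deleting row i and column i.
tr A = (-1) + 1 + 4 = 4; M11 = 1·4 - (-6)·0 = 4 - 0 = 4; M22 = (-1)·4 - 1·0 = -4 - 0 = -4; M33 = (-1)·1 - (-2)·0 = -1 - 0 = -1; sum of minors = -1.
det A = (-1)·(1·4 - (-6)·0) - (-2)·(0·4 - (-6)·0) + 1·(0·0 - 1·0) = (-1)·4 - (-2)·0 + 1·0 = -4.
So p(z) = det(zI - A) = z^3 - 4z^2 - z + 4.
Rational-root test: any integer root divides 4. Testing small divisors, z = -1 works: p(-1) = -1 + (-4) + 1 + 4 = 0, so (z + 1) is a factor.
Dividing, p(z) = (z + 1)(z^2 - 5z + 4).
Factor z^2 - 5z + 4: two numbers with sum 5 and product 4 are 4 and 1, so z^2 - 5z + 4 = (z - 4)(z - 1).
Hence p(z) = (z - 4) (z - 1) (z + 1), with roots -1, 1, 4.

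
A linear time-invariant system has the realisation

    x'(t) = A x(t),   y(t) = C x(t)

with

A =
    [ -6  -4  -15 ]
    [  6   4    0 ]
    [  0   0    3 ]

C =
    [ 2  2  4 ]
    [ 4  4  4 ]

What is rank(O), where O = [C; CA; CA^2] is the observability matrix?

2

CA = [[0, 0, -18], [0, 0, -48]]
CA^2 = [[0, 0, -54], [0, 0, -144]]
Observability matrix O = [C; CA; CA^2] = [[2, 2, 4], [4, 4, 4], [0, 0, -18], [0, 0, -48], [0, 0, -54], [0, 0, -144]]
The columns c1, c2, c3 of O are linearly dependent: -c1 + c2 = 0 (check each entry), so rank(O) ≤ 2.
The 2×2 minor from rows 1, 2, columns 1, 3 is 2·4 - 4·4 = 8 - 16 = -8 ≠ 0, so rank(O) = 2.
rank(O) = 2 < n = 3, so the pair (A, C) is not completely observable.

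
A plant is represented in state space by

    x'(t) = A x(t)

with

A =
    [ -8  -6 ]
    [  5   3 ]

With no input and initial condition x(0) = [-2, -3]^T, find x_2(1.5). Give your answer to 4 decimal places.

det(sI - A) = s^2 - (tr A)s + det A, with tr A = (-8) + 3 = -5 and det A = (-8)·3 - (-6)·5 = -24 - (-30) = 6.
So p(s) = det(sI - A) = s^2 + 5s + 6.
Factor s^2 + 5s + 6: two numbers with sum -5 and product 6 are -2 and -3, so s^2 + 5s + 6 = (s + 2)(s + 3).
Hence p(s) = (s + 2) (s + 3), with roots -3, -2.
The eigenvalues -3, -2 are distinct and real, so A is diagonalisable and x(t) = e^{At} x(0) = V diag(e^{λ_i t}) V^{-1} x(0), where the columns of V are the eigenvectors.
λ = -3: A - (-3)I = [[-5, -6], [5, 6]]. Row 1 gives (-5)·v1 + (-6)·v2 = 0, so take v_1 = [6, -5]^T.
λ = -2: A - (-2)I = [[-6, -6], [5, 5]]. Row 1 gives (-6)·v1 + (-6)·v2 = 0, so take v_2 = [-1, 1]^T.
V = [v_1 v_2] = [[6, -1], [-5, 1]] has det V = 1, so V^{-1} = adj(V)/det V = [[1, 1], [5, 6]].
Modal coordinates z(0) = V^{-1} x(0): 1·(-2) + 1·(-3) = -5; 5·(-2) + 6·(-3) = -28; so z(0) = [-5, -28]^T.
x_2(t) = Σ_i (v_i)_2 · z_i(0) · e^{λ_i t} (row 2 of V times the modal terms).
x_2(1.5) = (-5)·(-5)·e^{-3·1.5} + 1·(-28)·e^{-2·1.5} = 25·0.011109 + (-28)·0.049787 = -1.1163.

-1.1163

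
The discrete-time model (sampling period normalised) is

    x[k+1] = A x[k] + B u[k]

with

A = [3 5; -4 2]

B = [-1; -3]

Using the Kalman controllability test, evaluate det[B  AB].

AB = [[-18], [-2]]
Controllability matrix C = [B  AB] = [[-1, -18], [-3, -2]]
det(C) = (-1)·(-2) - (-18)·(-3) = 2 - 54 = -52
Since det(C) ≠ 0, rank(C) = 2 and the system is completely controllable.

-52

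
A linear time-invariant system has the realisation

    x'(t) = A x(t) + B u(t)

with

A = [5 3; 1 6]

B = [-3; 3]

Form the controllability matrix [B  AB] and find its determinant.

-27

AB = [[-6], [15]]
Controllability matrix C = [B  AB] = [[-3, -6], [3, 15]]
det(C) = (-3)·15 - (-6)·3 = -45 - (-18) = -27
Since det(C) ≠ 0, rank(C) = 2 and the system is completely controllable.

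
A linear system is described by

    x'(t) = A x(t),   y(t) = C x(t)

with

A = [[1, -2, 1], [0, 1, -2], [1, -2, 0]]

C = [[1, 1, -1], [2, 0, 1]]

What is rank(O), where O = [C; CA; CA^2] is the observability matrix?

3

CA = [[0, 1, -1], [3, -6, 2]]
CA^2 = [[-1, 3, -2], [5, -16, 15]]
Observability matrix O = [C; CA; CA^2] = [[1, 1, -1], [2, 0, 1], [0, 1, -1], [3, -6, 2], [-1, 3, -2], [5, -16, 15]]
Take the 3×3 submatrix of O formed by rows 1, 2, 3: [[1, 1, -1], [2, 0, 1], [0, 1, -1]]. Its determinant is 1·(0·(-1) - 1·1) - 1·(2·(-1) - 1·0) + (-1)·(2·1 - 0·0) = 1·(-1) - 1·(-2) + (-1)·2 = -1 ≠ 0.
So rank(O) ≥ 3; since O has 3 columns, rank(O) = 3.
rank(O) = 3 = n, so the pair (A, C) is completely observable.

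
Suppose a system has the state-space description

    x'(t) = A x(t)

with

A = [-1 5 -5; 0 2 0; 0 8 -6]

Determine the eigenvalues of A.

-6, -1, 2

det(sI - A) = s^3 - (tr A)s^2 + (M11 + M22 + M33)s - det A, where Mii is the 2×2 principal minor of A obtained by deleting row i and column i.
tr A = (-1) + 2 + (-6) = -5; M11 = 2·(-6) - 0·8 = -12 - 0 = -12; M22 = (-1)·(-6) - (-5)·0 = 6 - 0 = 6; M33 = (-1)·2 - 5·0 = -2 - 0 = -2; sum of minors = -8.
det A = (-1)·(2·(-6) - 0·8) - 5·(0·(-6) - 0·0) + (-5)·(0·8 - 2·0) = (-1)·(-12) - 5·0 + (-5)·0 = 12.
So p(s) = det(sI - A) = s^3 + 5s^2 - 8s - 12.
Rational-root test: any integer root divides -12. Testing small divisors, s = -1 works: p(-1) = -1 + 5 + 8 + (-12) = 0, so (s + 1) is a factor.
Dividing, p(s) = (s + 1)(s^2 + 4s - 12).
Factor s^2 + 4s - 12: two numbers with sum -4 and product -12 are 2 and -6, so s^2 + 4s - 12 = (s - 2)(s + 6).
Hence p(s) = (s - 2) (s + 1) (s + 6), with roots -6, -1, 2.
At least one eigenvalue has non-negative real part, so the system is not asymptotically stable.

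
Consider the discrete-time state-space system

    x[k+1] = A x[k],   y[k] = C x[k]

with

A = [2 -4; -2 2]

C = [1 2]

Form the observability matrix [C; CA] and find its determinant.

CA = [[-2, 0]]
Observability matrix O = [C; CA] = [[1, 2], [-2, 0]]
det(O) = 1·0 - 2·(-2) = 0 - (-4) = 4
Since det(O) ≠ 0, rank(O) = 2 and the system is completely observable.

4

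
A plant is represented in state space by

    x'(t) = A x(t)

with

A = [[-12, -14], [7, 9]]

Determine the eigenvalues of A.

-5, 2

det(sI - A) = s^2 - (tr A)s + det A, with tr A = (-12) + 9 = -3 and det A = (-12)·9 - (-14)·7 = -108 - (-98) = -10.
So p(s) = det(sI - A) = s^2 + 3s - 10.
Factor s^2 + 3s - 10: two numbers with sum -3 and product -10 are 2 and -5, so s^2 + 3s - 10 = (s - 2)(s + 5).
Hence p(s) = (s - 2) (s + 5), with roots -5, 2.
At least one eigenvalue has non-negative real part, so the system is not asymptotically stable.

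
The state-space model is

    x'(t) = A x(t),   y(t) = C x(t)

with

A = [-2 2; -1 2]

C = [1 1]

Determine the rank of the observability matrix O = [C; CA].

CA = [[-3, 4]]
Observability matrix O = [C; CA] = [[1, 1], [-3, 4]]
det(O) = 1·4 - 1·(-3) = 4 - (-3) = 7 ≠ 0, so rank(O) = 2.
rank(O) = 2 = n, so the pair (A, C) is completely observable.

2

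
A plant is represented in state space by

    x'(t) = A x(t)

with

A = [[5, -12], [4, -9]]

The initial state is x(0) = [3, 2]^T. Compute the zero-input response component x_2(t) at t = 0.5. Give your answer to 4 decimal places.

det(sI - A) = s^2 - (tr A)s + det A, with tr A = 5 + (-9) = -4 and det A = 5·(-9) - (-12)·4 = -45 - (-48) = 3.
So p(s) = det(sI - A) = s^2 + 4s + 3.
Factor s^2 + 4s + 3: two numbers with sum -4 and product 3 are -1 and -3, so s^2 + 4s + 3 = (s + 1)(s + 3).
Hence p(s) = (s + 1) (s + 3), with roots -3, -1.
The eigenvalues -3, -1 are distinct and real, so A is diagonalisable and x(t) = e^{At} x(0) = V diag(e^{λ_i t}) V^{-1} x(0), where the columns of V are the eigenvectors.
λ = -3: A - (-3)I = [[8, -12], [4, -6]]. Row 1 gives 8·v1 + (-12)·v2 = 0, so take v_1 = [3, 2]^T.
λ = -1: A - (-1)I = [[6, -12], [4, -8]]. Row 1 gives 6·v1 + (-12)·v2 = 0, so take v_2 = [-2, -1]^T.
V = [v_1 v_2] = [[3, -2], [2, -1]] has det V = 1, so V^{-1} = adj(V)/det V = [[-1, 2], [-2, 3]].
Modal coordinates z(0) = V^{-1} x(0): (-1)·3 + 2·2 = 1; (-2)·3 + 3·2 = 0; so z(0) = [1, 0]^T.
x_2(t) = Σ_i (v_i)_2 · z_i(0) · e^{λ_i t} (row 2 of V times the modal terms).
x_2(0.5) = 2·1·e^{-3·0.5} + (-1)·0·e^{-1·0.5} = 2·0.223130 + 0·0.606531 = 0.4463.

0.4463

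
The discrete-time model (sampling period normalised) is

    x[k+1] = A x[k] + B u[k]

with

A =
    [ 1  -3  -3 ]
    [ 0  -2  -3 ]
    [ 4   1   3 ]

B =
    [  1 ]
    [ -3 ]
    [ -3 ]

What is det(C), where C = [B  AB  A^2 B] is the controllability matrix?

AB = [[19], [15], [-8]]
A^2B = [[-2], [-6], [67]]
Controllability matrix C = [B  AB  A^2B] = [[1, 19, -2], [-3, 15, -6], [-3, -8, 67]]
Expanding along the first row, det(C) = 1·(15·67 - (-6)·(-8)) - 19·((-3)·67 - (-6)·(-3)) + (-2)·((-3)·(-8) - 15·(-3)) = 1·957 - 19·(-219) + (-2)·69 = 4980
Since det(C) ≠ 0, rank(C) = 3 and the system is completely controllable.

4980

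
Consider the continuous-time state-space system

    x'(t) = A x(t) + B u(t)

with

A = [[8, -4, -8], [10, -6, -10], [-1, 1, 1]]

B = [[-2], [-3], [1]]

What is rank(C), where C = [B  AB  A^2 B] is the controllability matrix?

2

AB = [[-12], [-12], [0]]
A^2B = [[-48], [-48], [0]]
Controllability matrix C = [B  AB  A^2B] = [[-2, -12, -48], [-3, -12, -48], [1, 0, 0]]
The rows r1, r2, r3 of C are linearly dependent: -r1 + r2 + r3 = 0 (check each entry), so rank(C) ≤ 2.
The 2×2 minor from rows 1, 2, columns 1, 2 is (-2)·(-12) - (-12)·(-3) = 24 - 36 = -12 ≠ 0, so rank(C) = 2.
rank(C) = 2 < n = 3, so the pair (A, B) is not completely controllable.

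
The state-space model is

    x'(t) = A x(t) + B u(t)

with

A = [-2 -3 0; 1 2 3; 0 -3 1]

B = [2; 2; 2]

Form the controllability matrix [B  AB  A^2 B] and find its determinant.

-1272

AB = [[-10], [12], [-4]]
A^2B = [[-16], [2], [-40]]
Controllability matrix C = [B  AB  A^2B] = [[2, -10, -16], [2, 12, 2], [2, -4, -40]]
Expanding along the first row, det(C) = 2·(12·(-40) - 2·(-4)) - (-10)·(2·(-40) - 2·2) + (-16)·(2·(-4) - 12·2) = 2·(-472) - (-10)·(-84) + (-16)·(-32) = -1272
Since det(C) ≠ 0, rank(C) = 3 and the system is completely controllable.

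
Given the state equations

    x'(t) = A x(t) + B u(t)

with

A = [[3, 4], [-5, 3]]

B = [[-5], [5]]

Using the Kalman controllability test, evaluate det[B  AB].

AB = [[5], [40]]
Controllability matrix C = [B  AB] = [[-5, 5], [5, 40]]
det(C) = (-5)·40 - 5·5 = -200 - 25 = -225
Since det(C) ≠ 0, rank(C) = 2 and the system is completely controllable.

-225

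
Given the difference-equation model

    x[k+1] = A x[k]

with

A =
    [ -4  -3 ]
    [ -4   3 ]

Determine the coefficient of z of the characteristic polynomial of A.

For a 2×2 matrix, det(zI - A) = z^2 - (tr A)z + det A.
tr A = -1, det A = -24.
So p(z) = z^2 + z - 24.
The coefficient of z is 1.

1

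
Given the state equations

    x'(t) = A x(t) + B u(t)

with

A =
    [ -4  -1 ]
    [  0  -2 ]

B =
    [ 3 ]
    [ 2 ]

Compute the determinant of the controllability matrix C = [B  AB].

16

AB = [[-14], [-4]]
Controllability matrix C = [B  AB] = [[3, -14], [2, -4]]
det(C) = 3·(-4) - (-14)·2 = -12 - (-28) = 16
Since det(C) ≠ 0, rank(C) = 2 and the system is completely controllable.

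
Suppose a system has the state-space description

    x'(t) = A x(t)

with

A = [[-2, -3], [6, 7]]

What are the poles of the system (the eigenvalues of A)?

1, 4

det(sI - A) = s^2 - (tr A)s + det A, with tr A = (-2) + 7 = 5 and det A = (-2)·7 - (-3)·6 = -14 - (-18) = 4.
So p(s) = det(sI - A) = s^2 - 5s + 4.
Factor s^2 - 5s + 4: two numbers with sum 5 and product 4 are 4 and 1, so s^2 - 5s + 4 = (s - 4)(s - 1).
Hence p(s) = (s - 4) (s - 1), with roots 1, 4.
At least one eigenvalue has non-negative real part, so the system is not asymptotically stable.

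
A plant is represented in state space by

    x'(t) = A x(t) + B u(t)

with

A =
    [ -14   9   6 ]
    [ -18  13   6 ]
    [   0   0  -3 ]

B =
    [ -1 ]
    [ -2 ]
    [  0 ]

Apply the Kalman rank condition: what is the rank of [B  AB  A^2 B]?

AB = [[-4], [-8], [0]]
A^2B = [[-16], [-32], [0]]
Controllability matrix C = [B  AB  A^2B] = [[-1, -4, -16], [-2, -8, -32], [0, 0, 0]]
Every column of C is a scalar multiple of column 1 = [-1, -2, 0] (multipliers 1, 4, 16), so the columns span a one-dimensional space.
C ≠ 0, hence rank(C) = 1.
rank(C) = 1 < n = 3, so the pair (A, B) is not completely controllable.

1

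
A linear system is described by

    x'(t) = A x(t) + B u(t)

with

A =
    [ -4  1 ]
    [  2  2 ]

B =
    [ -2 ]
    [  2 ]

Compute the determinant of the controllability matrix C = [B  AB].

-20

AB = [[10], [0]]
Controllability matrix C = [B  AB] = [[-2, 10], [2, 0]]
det(C) = (-2)·0 - 10·2 = 0 - 20 = -20
Since det(C) ≠ 0, rank(C) = 2 and the system is completely controllable.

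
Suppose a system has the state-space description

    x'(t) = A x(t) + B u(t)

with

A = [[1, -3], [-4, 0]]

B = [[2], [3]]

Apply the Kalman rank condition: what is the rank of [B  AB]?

AB = [[-7], [-8]]
Controllability matrix C = [B  AB] = [[2, -7], [3, -8]]
det(C) = 2·(-8) - (-7)·3 = -16 - (-21) = 5 ≠ 0, so rank(C) = 2.
rank(C) = 2 = n, so the pair (A, B) is completely controllable.

2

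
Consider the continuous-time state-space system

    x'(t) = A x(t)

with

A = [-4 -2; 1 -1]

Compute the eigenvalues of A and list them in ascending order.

-3, -2

det(sI - A) = s^2 - (tr A)s + det A, with tr A = (-4) + (-1) = -5 and det A = (-4)·(-1) - (-2)·1 = 4 - (-2) = 6.
So p(s) = det(sI - A) = s^2 + 5s + 6.
Factor s^2 + 5s + 6: two numbers with sum -5 and product 6 are -2 and -3, so s^2 + 5s + 6 = (s + 2)(s + 3).
Hence p(s) = (s + 2) (s + 3), with roots -3, -2.
All eigenvalues have negative real part, so the system is asymptotically stable.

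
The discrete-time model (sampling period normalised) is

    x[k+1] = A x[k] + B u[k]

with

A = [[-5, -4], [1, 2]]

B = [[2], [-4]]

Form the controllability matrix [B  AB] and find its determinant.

AB = [[6], [-6]]
Controllability matrix C = [B  AB] = [[2, 6], [-4, -6]]
det(C) = 2·(-6) - 6·(-4) = -12 - (-24) = 12
Since det(C) ≠ 0, rank(C) = 2 and the system is completely controllable.

12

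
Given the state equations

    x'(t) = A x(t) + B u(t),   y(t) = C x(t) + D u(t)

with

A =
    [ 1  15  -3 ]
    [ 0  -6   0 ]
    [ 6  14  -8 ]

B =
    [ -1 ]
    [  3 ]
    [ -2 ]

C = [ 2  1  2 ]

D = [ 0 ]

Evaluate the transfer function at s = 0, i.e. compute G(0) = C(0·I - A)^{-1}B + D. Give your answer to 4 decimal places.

14.7000

G(0) = C(-A)^{-1}B + D = -C A^{-1} B + D.
det A = -60, so A^{-1} = (1/-60)·adj(A) = [[-4/5, -13/10, 3/10], [0, -1/6, 0], [-3/5, -19/15, 1/10]]
A^{-1} B = [-37/10, -1/2, -17/5]^T
C A^{-1} B = -147/10
G(0) = D - C A^{-1} B = 0 - (-147/10) = 147/10 ≈ 14.7000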